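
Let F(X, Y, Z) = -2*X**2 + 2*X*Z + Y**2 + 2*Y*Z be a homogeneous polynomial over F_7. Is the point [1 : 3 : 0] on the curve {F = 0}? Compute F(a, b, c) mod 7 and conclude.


F(1,3,0) ≡ 0 (mod 7); P is on the curve.

Evaluate F(1, 3, 0) term-by-term (mod 7).
  -2*X**2 ↦ -2·1·1·1 = -2
  2*X*Z ↦ 2·1·1·0 = 0
  Y**2 ↦ 1·1·9·1 = 9
  2*Y*Z ↦ 2·1·3·0 = 0
Sum: F(1, 3, 0) = (-2) + (0) + (9) + (0) = 7.
Reducing mod 7: 7 ≡ 0 (mod 7).
Since F(a, b, c) ≡ 0 (mod 7), P lies on the curve.


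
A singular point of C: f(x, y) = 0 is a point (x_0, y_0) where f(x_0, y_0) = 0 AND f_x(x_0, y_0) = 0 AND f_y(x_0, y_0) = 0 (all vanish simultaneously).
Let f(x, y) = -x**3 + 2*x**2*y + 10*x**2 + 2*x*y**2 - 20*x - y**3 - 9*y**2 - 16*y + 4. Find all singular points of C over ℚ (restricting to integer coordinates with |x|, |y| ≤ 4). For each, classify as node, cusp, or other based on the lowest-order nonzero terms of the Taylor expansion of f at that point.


Singular points: {(2, -2)}; classification: cusp.

Compute partial derivatives:
  f_x = -3*x**2 + 4*x*y + 20*x + 2*y**2 - 20.
  f_y = 2*x**2 + 4*x*y - 3*y**2 - 18*y - 16.
Scan x_0 ∈ {−4, ..., 4}. For each x_0, f_y(x_0, y) is a polynomial in y; find its integer roots y ∈ {−4, ..., 4}, then test f_x and f at those candidates.
  x = -4: f_y(-4, y) = -3*y**2 - 34*y + 16; no integer root y with |y| ≤ 4.
  x = -3: f_y(-3, y) = -3*y**2 - 30*y + 2; no integer root y with |y| ≤ 4.
  x = -2: f_y(-2, y) = -3*y**2 - 26*y - 8; no integer root y with |y| ≤ 4.
  x = -1: f_y(-1, y) = -3*y**2 - 22*y - 14; no integer root y with |y| ≤ 4.
  x = 0: f_y(0, y) = -3*y**2 - 18*y - 16; no integer root y with |y| ≤ 4.
  x = 1: f_y(1, y) = -3*y**2 - 14*y - 14; no integer root y with |y| ≤ 4.
  x = 2: f_y(2, y) = -3*y**2 - 10*y - 8; vanishes at y ∈ {-2}. (2, -2): f_x = 0, f = 0 — SINGULAR.
  x = 3: f_y(3, y) = -3*y**2 - 6*y + 2; no integer root y with |y| ≤ 4.
  x = 4: f_y(4, y) = -3*y**2 - 2*y + 16; vanishes at y ∈ {2}. (4, 2): f_x = 52 ≠ 0.
Only singular point on the grid: (2, -2).
Classify: substitute x = 2 + u, y = -2 + v and expand: f = -u**3 + 2*u**2*v + 2*u*v**2 - v**3 + v**2.
No constant or linear terms (consistent with a singular point). Quadratic part: v**2. Cubic part: -u**3 + 2*u**2*v + 2*u*v**2 - v**3.
The quadratic part v**2 is a perfect square, so there is a single (double) tangent line v = 0, i.e. y = -2. Restricting the cubic part to that line (v = 0) leaves -u**3 ≠ 0, so f is not divisible by v and the branch is v² ≈ u**3 to lowest order — this is a cusp.
Classification: cusp.


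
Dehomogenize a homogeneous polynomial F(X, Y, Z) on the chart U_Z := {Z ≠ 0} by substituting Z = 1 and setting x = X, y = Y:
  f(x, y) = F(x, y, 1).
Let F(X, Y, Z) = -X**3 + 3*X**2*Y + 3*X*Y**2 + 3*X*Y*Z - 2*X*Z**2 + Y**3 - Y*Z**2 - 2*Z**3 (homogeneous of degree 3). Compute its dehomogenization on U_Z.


f(x, y) = -x**3 + 3*x**2*y + 3*x*y**2 + 3*x*y - 2*x + y**3 - y - 2

On U_Z we set Z = 1. Each monomial c·X^i·Y^j·Z^k in F becomes c·x^i·y^j·1^k = c·x^i·y^j.
Substituting Z = 1: F(X, Y, 1) = -x**3 + 3*x**2*y + 3*x*y**2 + 3*x*y - 2*x + y**3 - y - 2.
Note: deg(f) ≤ deg(F) = 3; strict inequality happens when F is divisible by Z (lost terms).


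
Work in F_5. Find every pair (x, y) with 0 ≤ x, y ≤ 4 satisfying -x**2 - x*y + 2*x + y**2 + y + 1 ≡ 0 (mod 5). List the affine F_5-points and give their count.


Affine F_5-points: ∅; count = 0.

For each of the 25 pairs (x, y) ∈ F_5², evaluate f(x, y) mod 5. Record the zeros.
  x = 0: [0↦1, 1↦3, 2↦2, 3↦3, 4↦1]  zeros at y ∈ ∅
  x = 1: [0↦2, 1↦3, 2↦1, 3↦1, 4↦3]  zeros at y ∈ ∅
  x = 2: [0↦1, 1↦1, 2↦3, 3↦2, 4↦3]  zeros at y ∈ ∅
  x = 3: [0↦3, 1↦2, 2↦3, 3↦1, 4↦1]  zeros at y ∈ ∅
  x = 4: [0↦3, 1↦1, 2↦1, 3↦3, 4↦2]  zeros at y ∈ ∅
Collecting zeros: affine points = ∅.
Total count |C(F_5)_aff| = 0.


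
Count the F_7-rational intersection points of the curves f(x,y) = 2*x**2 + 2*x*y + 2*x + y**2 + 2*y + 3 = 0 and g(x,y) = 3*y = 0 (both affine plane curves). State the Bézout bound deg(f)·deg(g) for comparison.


Common zeros: {(1, 0), (5, 0)}; count = 2; Bézout bound = 2.

deg(f) = 2, deg(g) = 1, so Bézout bound = 2.
Scan x ∈ F_7. For each x, list the y ∈ F_7 with f(x, y) ≡ 0 and those with g(x, y) ≡ 0 (mod 7); the common zeros in that column are the intersection.
  x = 0: f ≡ 0 at y ∈ ∅; g ≡ 0 at y ∈ {0}; common: ∅.
  x = 1: f ≡ 0 at y ∈ {0, 3}; g ≡ 0 at y ∈ {0}; common: {0}.
  x = 2: f ≡ 0 at y ∈ {3, 5}; g ≡ 0 at y ∈ {0}; common: ∅.
  x = 3: f ≡ 0 at y ∈ ∅; g ≡ 0 at y ∈ {0}; common: ∅.
  x = 4: f ≡ 0 at y ∈ ∅; g ≡ 0 at y ∈ {0}; common: ∅.
  x = 5: f ≡ 0 at y ∈ {0, 2}; g ≡ 0 at y ∈ {0}; common: {0}.
  x = 6: f ≡ 0 at y ∈ {2, 5}; g ≡ 0 at y ∈ {0}; common: ∅.
Collecting: common zeros = {(1, 0), (5, 0)}, so the count is 2.
Comparison with the Bézout bound: 2 ≤ 2 = deg(f)·deg(g), as expected for curves with no common component (the bound is attained).


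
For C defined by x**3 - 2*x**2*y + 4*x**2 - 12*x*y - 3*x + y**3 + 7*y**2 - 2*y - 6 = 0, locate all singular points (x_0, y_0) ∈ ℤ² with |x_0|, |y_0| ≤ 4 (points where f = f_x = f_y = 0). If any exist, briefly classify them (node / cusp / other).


Singular points: {(-3, -2)}; classification: node.

Compute partial derivatives:
  f_x = 3*x**2 - 4*x*y + 8*x - 12*y - 3.
  f_y = -2*x**2 - 12*x + 3*y**2 + 14*y - 2.
Scan x_0 ∈ {−4, ..., 4}. For each x_0, f_y(x_0, y) is a polynomial in y; find its integer roots y ∈ {−4, ..., 4}, then test f_x and f at those candidates.
  x = -4: f_y(-4, y) = 3*y**2 + 14*y + 14; no integer root y with |y| ≤ 4.
  x = -3: f_y(-3, y) = 3*y**2 + 14*y + 16; vanishes at y ∈ {-2}. (-3, -2): f_x = 0, f = 0 — SINGULAR.
  x = -2: f_y(-2, y) = 3*y**2 + 14*y + 14; no integer root y with |y| ≤ 4.
  x = -1: f_y(-1, y) = 3*y**2 + 14*y + 8; vanishes at y ∈ {-4}. (-1, -4): f_x = 24 ≠ 0.
  x = 0: f_y(0, y) = 3*y**2 + 14*y - 2; no integer root y with |y| ≤ 4.
  x = 1: f_y(1, y) = 3*y**2 + 14*y - 16; no integer root y with |y| ≤ 4.
  x = 2: f_y(2, y) = 3*y**2 + 14*y - 34; no integer root y with |y| ≤ 4.
  x = 3: f_y(3, y) = 3*y**2 + 14*y - 56; no integer root y with |y| ≤ 4.
  x = 4: f_y(4, y) = 3*y**2 + 14*y - 82; no integer root y with |y| ≤ 4.
Only singular point on the grid: (-3, -2).
Classify: substitute x = -3 + u, y = -2 + v and expand: f = u**3 - 2*u**2*v - u**2 + v**3 + v**2.
No constant or linear terms (consistent with a singular point). Quadratic part: -u**2 + v**2. Cubic part: u**3 - 2*u**2*v + v**3.
The quadratic part v**2 - u**2 = (v − u)(v + u) splits into two distinct linear factors, so there are two distinct tangent lines y − -2 = ±(x − -3) — this is a node (ordinary double point).
Classification: node.


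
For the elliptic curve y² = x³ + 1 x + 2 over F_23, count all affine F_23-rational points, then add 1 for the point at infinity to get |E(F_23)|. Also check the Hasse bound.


Affine points = {(0, 5), (0, 18), (1, 2), (1, 21), (2, 9), (2, 14), (3, 3), (3, 20), (4, 1), (4, 22), (8, 4), (8, 19), (9, 2), (9, 21), (10, 0), (13, 2), (13, 21), (14, 0), (19, 7), (19, 16), (20, 8), (20, 15), (22, 0)}; affine count = 23; |E(F_23)| = 24.

Discriminant check: Δ ∝ 4a³ + 27b² = 4·1³ + 27·2² = 4·1 + 27·4 ≡ 20 (mod 23). Nonzero ⇒ E is nonsingular.
For each x ∈ F_23, compute rhs = x³ + 1·x + 2 mod 23, then count y ∈ F_23 with y² ≡ rhs.
  x = 0: rhs = 2, matching y values: 5, 18 (2 points).
  x = 1: rhs = 4, matching y values: 2, 21 (2 points).
  x = 2: rhs = 12, matching y values: 9, 14 (2 points).
  x = 3: rhs = 9, matching y values: 3, 20 (2 points).
  x = 4: rhs = 1, matching y values: 1, 22 (2 points).
  x = 5: rhs = 17, matching y values: none (0 points).
  x = 6: rhs = 17, matching y values: none (0 points).
  x = 7: rhs = 7, matching y values: none (0 points).
  x = 8: rhs = 16, matching y values: 4, 19 (2 points).
  x = 9: rhs = 4, matching y values: 2, 21 (2 points).
  x = 10: rhs = 0, matching y values: 0 (1 points).
  x = 11: rhs = 10, matching y values: none (0 points).
  x = 12: rhs = 17, matching y values: none (0 points).
  x = 13: rhs = 4, matching y values: 2, 21 (2 points).
  x = 14: rhs = 0, matching y values: 0 (1 points).
  x = 15: rhs = 11, matching y values: none (0 points).
  x = 16: rhs = 20, matching y values: none (0 points).
  x = 17: rhs = 10, matching y values: none (0 points).
  x = 18: rhs = 10, matching y values: none (0 points).
  x = 19: rhs = 3, matching y values: 7, 16 (2 points).
  x = 20: rhs = 18, matching y values: 8, 15 (2 points).
  x = 21: rhs = 15, matching y values: none (0 points).
  x = 22: rhs = 0, matching y values: 0 (1 points).
Total affine count: 23.
Full point count |E(F_23)| = 23 + 1 = 24.
Hasse bound: |24 − (23+1)| = |0| = 0 ≤ 2√23 ≈ 9.5917 ✓.


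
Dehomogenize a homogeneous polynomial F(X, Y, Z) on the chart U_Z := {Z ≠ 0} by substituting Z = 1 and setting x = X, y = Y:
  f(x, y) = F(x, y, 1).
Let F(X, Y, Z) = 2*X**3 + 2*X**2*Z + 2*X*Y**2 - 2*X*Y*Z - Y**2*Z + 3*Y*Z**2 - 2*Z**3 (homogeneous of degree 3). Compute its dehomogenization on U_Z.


f(x, y) = 2*x**3 + 2*x**2 + 2*x*y**2 - 2*x*y - y**2 + 3*y - 2

On U_Z we set Z = 1. Each monomial c·X^i·Y^j·Z^k in F becomes c·x^i·y^j·1^k = c·x^i·y^j.
Substituting Z = 1: F(X, Y, 1) = 2*x**3 + 2*x**2 + 2*x*y**2 - 2*x*y - y**2 + 3*y - 2.
Note: deg(f) ≤ deg(F) = 3; strict inequality happens when F is divisible by Z (lost terms).


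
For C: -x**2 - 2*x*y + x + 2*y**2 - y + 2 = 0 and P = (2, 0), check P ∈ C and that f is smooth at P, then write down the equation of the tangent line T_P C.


Tangent line at P: -3*x - 5*y + 6 = 0.

Step 1: f(2, 0) = 0, so P lies on C.
Step 2: partial derivatives
  f_x(x, y) = -2*x - 2*y + 1, f_y(x, y) = -2*x + 4*y - 1.
  f_x(P) = -3, f_y(P) = -5 (gradient nonzero, so P is smooth).
Step 3: tangent line at P: -3·(x − 2) + -5·(y − 0) = 0.
Expanding: -3*x - 5*y + 6 = 0.


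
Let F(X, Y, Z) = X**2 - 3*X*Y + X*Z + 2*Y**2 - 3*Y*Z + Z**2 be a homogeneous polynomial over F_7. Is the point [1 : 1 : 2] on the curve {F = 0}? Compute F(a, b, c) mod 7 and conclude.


F(1,1,2) ≡ 0 (mod 7); P is on the curve.

Evaluate F(1, 1, 2) term-by-term (mod 7).
  X**2 ↦ 1·1·1·1 = 1
  -3*X*Y ↦ -3·1·1·1 = -3
  X*Z ↦ 1·1·1·2 = 2
  2*Y**2 ↦ 2·1·1·1 = 2
  -3*Y*Z ↦ -3·1·1·2 = -6
  Z**2 ↦ 1·1·1·4 = 4
Sum: F(1, 1, 2) = (1) + (-3) + (2) + (2) + (-6) + (4) = 0.
Reducing mod 7: 0 ≡ 0 (mod 7).
Since F(a, b, c) ≡ 0 (mod 7), P lies on the curve.


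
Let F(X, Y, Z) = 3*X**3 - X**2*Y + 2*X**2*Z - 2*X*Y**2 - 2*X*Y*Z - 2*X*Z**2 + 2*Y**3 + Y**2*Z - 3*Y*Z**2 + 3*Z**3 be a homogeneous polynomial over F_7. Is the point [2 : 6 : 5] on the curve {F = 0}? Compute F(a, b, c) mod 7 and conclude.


F(2,6,5) ≡ 3 (mod 7); P is NOT on the curve.

Evaluate F(2, 6, 5) term-by-term (mod 7).
  3*X**3 ↦ 3·8·1·1 = 24
  -X**2*Y ↦ -1·4·6·1 = -24
  2*X**2*Z ↦ 2·4·1·5 = 40
  -2*X*Y**2 ↦ -2·2·36·1 = -144
  -2*X*Y*Z ↦ -2·2·6·5 = -120
  -2*X*Z**2 ↦ -2·2·1·25 = -100
  2*Y**3 ↦ 2·1·216·1 = 432
  Y**2*Z ↦ 1·1·36·5 = 180
  -3*Y*Z**2 ↦ -3·1·6·25 = -450
  3*Z**3 ↦ 3·1·1·125 = 375
Sum: F(2, 6, 5) = (24) + (-24) + (40) + (-144) + (-120) + (-100) + (432) + (180) + (-450) + (375) = 213.
Reducing mod 7: 213 ≡ 3 (mod 7).
Since F(a, b, c) ≡ 3 ≠ 0 (mod 7), P does NOT lie on the curve.


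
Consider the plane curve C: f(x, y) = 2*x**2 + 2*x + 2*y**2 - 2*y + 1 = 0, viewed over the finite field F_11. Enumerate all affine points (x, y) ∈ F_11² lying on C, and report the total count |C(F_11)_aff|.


Affine F_11-points: {(5, 6)}; count = 1.

For each of the 121 pairs (x, y) ∈ F_11², evaluate f(x, y) mod 11. Record the zeros.
  x = 0: [0↦1, 1↦1, 2↦5, 3↦2, 4↦3, 5↦8, 6↦6, 7↦8, 8↦3, 9↦2, 10↦5]  zeros at y ∈ ∅
  x = 1: [0↦5, 1↦5, 2↦9, 3↦6, 4↦7, 5↦1, 6↦10, 7↦1, 8↦7, 9↦6, 10↦9]  zeros at y ∈ ∅
  x = 2: [0↦2, 1↦2, 2↦6, 3↦3, 4↦4, 5↦9, 6↦7, 7↦9, 8↦4, 9↦3, 10↦6]  zeros at y ∈ ∅
  x = 3: [0↦3, 1↦3, 2↦7, 3↦4, 4↦5, 5↦10, 6↦8, 7↦10, 8↦5, 9↦4, 10↦7]  zeros at y ∈ ∅
  x = 4: [0↦8, 1↦8, 2↦1, 3↦9, 4↦10, 5↦4, 6↦2, 7↦4, 8↦10, 9↦9, 10↦1]  zeros at y ∈ ∅
  x = 5: [0↦6, 1↦6, 2↦10, 3↦7, 4↦8, 5↦2, 6↦0, 7↦2, 8↦8, 9↦7, 10↦10]  zeros at y ∈ {6}
  x = 6: [0↦8, 1↦8, 2↦1, 3↦9, 4↦10, 5↦4, 6↦2, 7↦4, 8↦10, 9↦9, 10↦1]  zeros at y ∈ ∅
  x = 7: [0↦3, 1↦3, 2↦7, 3↦4, 4↦5, 5↦10, 6↦8, 7↦10, 8↦5, 9↦4, 10↦7]  zeros at y ∈ ∅
  x = 8: [0↦2, 1↦2, 2↦6, 3↦3, 4↦4, 5↦9, 6↦7, 7↦9, 8↦4, 9↦3, 10↦6]  zeros at y ∈ ∅
  x = 9: [0↦5, 1↦5, 2↦9, 3↦6, 4↦7, 5↦1, 6↦10, 7↦1, 8↦7, 9↦6, 10↦9]  zeros at y ∈ ∅
  x = 10: [0↦1, 1↦1, 2↦5, 3↦2, 4↦3, 5↦8, 6↦6, 7↦8, 8↦3, 9↦2, 10↦5]  zeros at y ∈ ∅
Collecting zeros: affine points = {(5, 6)}.
Total count |C(F_11)_aff| = 1.


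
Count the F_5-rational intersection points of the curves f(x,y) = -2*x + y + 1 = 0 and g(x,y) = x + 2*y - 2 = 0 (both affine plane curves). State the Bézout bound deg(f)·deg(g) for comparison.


Common zeros: ∅; count = 0; Bézout bound = 1.

deg(f) = 1, deg(g) = 1, so Bézout bound = 1.
Scan x ∈ F_5. For each x, list the y ∈ F_5 with f(x, y) ≡ 0 and those with g(x, y) ≡ 0 (mod 5); the common zeros in that column are the intersection.
  x = 0: f ≡ 0 at y ∈ {4}; g ≡ 0 at y ∈ {1}; common: ∅.
  x = 1: f ≡ 0 at y ∈ {1}; g ≡ 0 at y ∈ {3}; common: ∅.
  x = 2: f ≡ 0 at y ∈ {3}; g ≡ 0 at y ∈ {0}; common: ∅.
  x = 3: f ≡ 0 at y ∈ {0}; g ≡ 0 at y ∈ {2}; common: ∅.
  x = 4: f ≡ 0 at y ∈ {2}; g ≡ 0 at y ∈ {4}; common: ∅.
Collecting: common zeros = ∅, so the count is 0.
Comparison with the Bézout bound: 0 ≤ 1 = deg(f)·deg(g), as expected for curves with no common component (the affine F_5-count falls short of the bound because intersections may lie at infinity, over extension fields, or carry multiplicity).


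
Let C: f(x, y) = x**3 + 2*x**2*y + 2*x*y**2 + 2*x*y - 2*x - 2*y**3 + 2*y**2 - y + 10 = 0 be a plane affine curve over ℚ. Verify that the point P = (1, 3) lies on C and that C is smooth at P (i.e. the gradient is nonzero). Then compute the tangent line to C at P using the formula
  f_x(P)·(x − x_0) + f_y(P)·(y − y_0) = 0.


Tangent line at P: 37*x - 27*y + 44 = 0.

Step 1: f(1, 3) = 0, so P lies on C.
Step 2: partial derivatives
  f_x(x, y) = 3*x**2 + 4*x*y + 2*y**2 + 2*y - 2, f_y(x, y) = 2*x**2 + 4*x*y + 2*x - 6*y**2 + 4*y - 1.
  f_x(P) = 37, f_y(P) = -27 (gradient nonzero, so P is smooth).
Step 3: tangent line at P: 37·(x − 1) + -27·(y − 3) = 0.
Expanding: 37*x - 27*y + 44 = 0.


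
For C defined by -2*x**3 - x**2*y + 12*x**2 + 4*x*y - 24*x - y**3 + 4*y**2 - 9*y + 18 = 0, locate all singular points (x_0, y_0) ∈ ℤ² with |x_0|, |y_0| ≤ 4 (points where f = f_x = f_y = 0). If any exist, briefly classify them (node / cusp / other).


Singular points: {(2, 1)}; classification: node.

Compute partial derivatives:
  f_x = -6*x**2 - 2*x*y + 24*x + 4*y - 24.
  f_y = -x**2 + 4*x - 3*y**2 + 8*y - 9.
Scan x_0 ∈ {−4, ..., 4}. For each x_0, f_y(x_0, y) is a polynomial in y; find its integer roots y ∈ {−4, ..., 4}, then test f_x and f at those candidates.
  x = -4: f_y(-4, y) = -3*y**2 + 8*y - 41; no integer root y with |y| ≤ 4.
  x = -3: f_y(-3, y) = -3*y**2 + 8*y - 30; no integer root y with |y| ≤ 4.
  x = -2: f_y(-2, y) = -3*y**2 + 8*y - 21; no integer root y with |y| ≤ 4.
  x = -1: f_y(-1, y) = -3*y**2 + 8*y - 14; no integer root y with |y| ≤ 4.
  x = 0: f_y(0, y) = -3*y**2 + 8*y - 9; no integer root y with |y| ≤ 4.
  x = 1: f_y(1, y) = -3*y**2 + 8*y - 6; no integer root y with |y| ≤ 4.
  x = 2: f_y(2, y) = -3*y**2 + 8*y - 5; vanishes at y ∈ {1}. (2, 1): f_x = 0, f = 0 — SINGULAR.
  x = 3: f_y(3, y) = -3*y**2 + 8*y - 6; no integer root y with |y| ≤ 4.
  x = 4: f_y(4, y) = -3*y**2 + 8*y - 9; no integer root y with |y| ≤ 4.
Only singular point on the grid: (2, 1).
Classify: substitute x = 2 + u, y = 1 + v and expand: f = -2*u**3 - u**2*v - u**2 - v**3 + v**2.
No constant or linear terms (consistent with a singular point). Quadratic part: -u**2 + v**2. Cubic part: -2*u**3 - u**2*v - v**3.
The quadratic part v**2 - u**2 = (v − u)(v + u) splits into two distinct linear factors, so there are two distinct tangent lines y − 1 = ±(x − 2) — this is a node (ordinary double point).
Classification: node.


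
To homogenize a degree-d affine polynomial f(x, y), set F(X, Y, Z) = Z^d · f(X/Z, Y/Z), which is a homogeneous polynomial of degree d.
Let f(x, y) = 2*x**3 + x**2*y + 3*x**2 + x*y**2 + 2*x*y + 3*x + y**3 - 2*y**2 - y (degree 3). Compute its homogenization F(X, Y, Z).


F(X, Y, Z) = 2*X**3 + X**2*Y + 3*X**2*Z + X*Y**2 + 2*X*Y*Z + 3*X*Z**2 + Y**3 - 2*Y**2*Z - Y*Z**2

deg(f) = 3.
Substitute x = X/Z, y = Y/Z into f, then multiply by Z^3.
  monomial 2·x^3·y^0 ↦ 2·X^3·Y^0·Z^0.
  monomial 1·x^2·y^1 ↦ 1·X^2·Y^1·Z^0.
  monomial 3·x^2·y^0 ↦ 3·X^2·Y^0·Z^1.
  monomial 1·x^1·y^2 ↦ 1·X^1·Y^2·Z^0.
  monomial 2·x^1·y^1 ↦ 2·X^1·Y^1·Z^1.
  monomial 3·x^1·y^0 ↦ 3·X^1·Y^0·Z^2.
  monomial 1·x^0·y^3 ↦ 1·X^0·Y^3·Z^0.
  monomial -2·x^0·y^2 ↦ -2·X^0·Y^2·Z^1.
  monomial -1·x^0·y^1 ↦ -1·X^0·Y^1·Z^2.
Collecting: F(X, Y, Z) = 2*X**3 + X**2*Y + 3*X**2*Z + X*Y**2 + 2*X*Y*Z + 3*X*Z**2 + Y**3 - 2*Y**2*Z - Y*Z**2.


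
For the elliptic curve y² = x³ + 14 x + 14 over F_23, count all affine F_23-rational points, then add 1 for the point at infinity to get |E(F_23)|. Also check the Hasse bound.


Affine points = {(1, 11), (1, 12), (2, 2), (2, 21), (5, 5), (5, 18), (7, 8), (7, 15), (9, 8), (9, 15), (10, 2), (10, 21), (11, 2), (11, 21), (12, 1), (12, 22), (13, 1), (13, 22), (17, 6), (17, 17), (18, 7), (18, 16), (19, 3), (19, 20), (21, 1), (21, 22)}; affine count = 26; |E(F_23)| = 27.

Discriminant check: Δ ∝ 4a³ + 27b² = 4·14³ + 27·14² = 4·2744 + 27·196 ≡ 7 (mod 23). Nonzero ⇒ E is nonsingular.
For each x ∈ F_23, compute rhs = x³ + 14·x + 14 mod 23, then count y ∈ F_23 with y² ≡ rhs.
  x = 0: rhs = 14, matching y values: none (0 points).
  x = 1: rhs = 6, matching y values: 11, 12 (2 points).
  x = 2: rhs = 4, matching y values: 2, 21 (2 points).
  x = 3: rhs = 14, matching y values: none (0 points).
  x = 4: rhs = 19, matching y values: none (0 points).
  x = 5: rhs = 2, matching y values: 5, 18 (2 points).
  x = 6: rhs = 15, matching y values: none (0 points).
  x = 7: rhs = 18, matching y values: 8, 15 (2 points).
  x = 8: rhs = 17, matching y values: none (0 points).
  x = 9: rhs = 18, matching y values: 8, 15 (2 points).
  x = 10: rhs = 4, matching y values: 2, 21 (2 points).
  x = 11: rhs = 4, matching y values: 2, 21 (2 points).
  x = 12: rhs = 1, matching y values: 1, 22 (2 points).
  x = 13: rhs = 1, matching y values: 1, 22 (2 points).
  x = 14: rhs = 10, matching y values: none (0 points).
  x = 15: rhs = 11, matching y values: none (0 points).
  x = 16: rhs = 10, matching y values: none (0 points).
  x = 17: rhs = 13, matching y values: 6, 17 (2 points).
  x = 18: rhs = 3, matching y values: 7, 16 (2 points).
  x = 19: rhs = 9, matching y values: 3, 20 (2 points).
  x = 20: rhs = 14, matching y values: none (0 points).
  x = 21: rhs = 1, matching y values: 1, 22 (2 points).
  x = 22: rhs = 22, matching y values: none (0 points).
Total affine count: 26.
Full point count |E(F_23)| = 26 + 1 = 27.
Hasse bound: |27 − (23+1)| = |3| = 3 ≤ 2√23 ≈ 9.5917 ✓.


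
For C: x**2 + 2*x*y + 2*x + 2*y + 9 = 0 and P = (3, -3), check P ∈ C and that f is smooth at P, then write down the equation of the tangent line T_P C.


Tangent line at P: 2*x + 8*y + 18 = 0.

Step 1: f(3, -3) = 0, so P lies on C.
Step 2: partial derivatives
  f_x(x, y) = 2*x + 2*y + 2, f_y(x, y) = 2*x + 2.
  f_x(P) = 2, f_y(P) = 8 (gradient nonzero, so P is smooth).
Step 3: tangent line at P: 2·(x − 3) + 8·(y − -3) = 0.
Expanding: 2*x + 8*y + 18 = 0.


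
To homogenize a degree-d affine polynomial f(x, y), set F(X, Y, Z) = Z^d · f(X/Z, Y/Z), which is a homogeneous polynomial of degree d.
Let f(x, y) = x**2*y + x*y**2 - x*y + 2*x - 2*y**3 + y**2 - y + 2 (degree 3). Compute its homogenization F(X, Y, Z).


F(X, Y, Z) = X**2*Y + X*Y**2 - X*Y*Z + 2*X*Z**2 - 2*Y**3 + Y**2*Z - Y*Z**2 + 2*Z**3

deg(f) = 3.
Substitute x = X/Z, y = Y/Z into f, then multiply by Z^3.
  monomial 1·x^2·y^1 ↦ 1·X^2·Y^1·Z^0.
  monomial 1·x^1·y^2 ↦ 1·X^1·Y^2·Z^0.
  monomial -1·x^1·y^1 ↦ -1·X^1·Y^1·Z^1.
  monomial 2·x^1·y^0 ↦ 2·X^1·Y^0·Z^2.
  monomial -2·x^0·y^3 ↦ -2·X^0·Y^3·Z^0.
  monomial 1·x^0·y^2 ↦ 1·X^0·Y^2·Z^1.
  monomial -1·x^0·y^1 ↦ -1·X^0·Y^1·Z^2.
  monomial 2·x^0·y^0 ↦ 2·X^0·Y^0·Z^3.
Collecting: F(X, Y, Z) = X**2*Y + X*Y**2 - X*Y*Z + 2*X*Z**2 - 2*Y**3 + Y**2*Z - Y*Z**2 + 2*Z**3.


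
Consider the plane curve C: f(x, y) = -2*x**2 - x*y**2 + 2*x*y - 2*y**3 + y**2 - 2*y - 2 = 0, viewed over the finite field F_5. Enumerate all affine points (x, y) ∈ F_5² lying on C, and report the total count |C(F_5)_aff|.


Affine F_5-points: {(0, 1), (1, 2), (2, 0), (3, 0), (3, 1), (3, 3), (4, 2)}; count = 7.

For each of the 25 pairs (x, y) ∈ F_5², evaluate f(x, y) mod 5. Record the zeros.
  x = 0: [0↦3, 1↦0, 2↦2, 3↦2, 4↦3]  zeros at y ∈ {1}
  x = 1: [0↦1, 1↦4, 2↦0, 3↦2, 4↦3]  zeros at y ∈ {2}
  x = 2: [0↦0, 1↦4, 2↦4, 3↦3, 4↦4]  zeros at y ∈ {0}
  x = 3: [0↦0, 1↦0, 2↦4, 3↦0, 4↦1]  zeros at y ∈ {0, 1, 3}
  x = 4: [0↦1, 1↦2, 2↦0, 3↦3, 4↦4]  zeros at y ∈ {2}
Collecting zeros: affine points = {(0, 1), (1, 2), (2, 0), (3, 0), (3, 1), (3, 3), (4, 2)}.
Total count |C(F_5)_aff| = 7.


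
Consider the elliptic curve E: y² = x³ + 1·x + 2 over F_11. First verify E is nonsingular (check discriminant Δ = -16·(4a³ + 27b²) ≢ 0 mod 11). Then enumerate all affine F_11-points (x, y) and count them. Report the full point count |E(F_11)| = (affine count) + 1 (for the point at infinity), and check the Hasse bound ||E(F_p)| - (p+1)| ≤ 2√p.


Affine points = {(1, 2), (1, 9), (2, 1), (2, 10), (4, 2), (4, 9), (5, 0), (6, 2), (6, 9), (7, 0), (8, 4), (8, 7), (9, 5), (9, 6), (10, 0)}; affine count = 15; |E(F_11)| = 16.

Discriminant check: Δ ∝ 4a³ + 27b² = 4·1³ + 27·2² = 4·1 + 27·4 ≡ 2 (mod 11). Nonzero ⇒ E is nonsingular.
For each x ∈ F_11, compute rhs = x³ + 1·x + 2 mod 11, then count y ∈ F_11 with y² ≡ rhs.
  x = 0: rhs = 2, matching y values: none (0 points).
  x = 1: rhs = 4, matching y values: 2, 9 (2 points).
  x = 2: rhs = 1, matching y values: 1, 10 (2 points).
  x = 3: rhs = 10, matching y values: none (0 points).
  x = 4: rhs = 4, matching y values: 2, 9 (2 points).
  x = 5: rhs = 0, matching y values: 0 (1 points).
  x = 6: rhs = 4, matching y values: 2, 9 (2 points).
  x = 7: rhs = 0, matching y values: 0 (1 points).
  x = 8: rhs = 5, matching y values: 4, 7 (2 points).
  x = 9: rhs = 3, matching y values: 5, 6 (2 points).
  x = 10: rhs = 0, matching y values: 0 (1 points).
Total affine count: 15.
Full point count |E(F_11)| = 15 + 1 = 16.
Hasse bound: |16 − (11+1)| = |4| = 4 ≤ 2√11 ≈ 6.6332 ✓.


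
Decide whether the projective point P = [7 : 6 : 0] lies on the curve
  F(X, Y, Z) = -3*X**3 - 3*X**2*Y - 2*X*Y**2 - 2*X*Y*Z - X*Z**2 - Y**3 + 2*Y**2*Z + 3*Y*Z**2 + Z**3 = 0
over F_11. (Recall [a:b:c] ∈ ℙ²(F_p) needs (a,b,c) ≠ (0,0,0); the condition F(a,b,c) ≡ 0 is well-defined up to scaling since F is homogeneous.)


F(7,6,0) ≡ 9 (mod 11); P is NOT on the curve.

Evaluate F(7, 6, 0) term-by-term (mod 11).
  -3*X**3 ↦ -3·343·1·1 = -1029
  -3*X**2*Y ↦ -3·49·6·1 = -882
  -2*X*Y**2 ↦ -2·7·36·1 = -504
  -2*X*Y*Z ↦ -2·7·6·0 = 0
  -X*Z**2 ↦ -1·7·1·0 = 0
  -Y**3 ↦ -1·1·216·1 = -216
  2*Y**2*Z ↦ 2·1·36·0 = 0
  3*Y*Z**2 ↦ 3·1·6·0 = 0
  Z**3 ↦ 1·1·1·0 = 0
Sum: F(7, 6, 0) = (-1029) + (-882) + (-504) + (0) + (0) + (-216) + (0) + (0) + (0) = -2631.
Reducing mod 11: -2631 ≡ 9 (mod 11).
Since F(a, b, c) ≡ 9 ≠ 0 (mod 11), P does NOT lie on the curve.


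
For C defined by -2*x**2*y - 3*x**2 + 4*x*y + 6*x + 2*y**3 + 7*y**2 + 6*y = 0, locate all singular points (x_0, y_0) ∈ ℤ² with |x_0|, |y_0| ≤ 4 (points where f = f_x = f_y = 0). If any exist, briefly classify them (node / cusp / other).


Singular points: {(1, -1)}; classification: node.

Compute partial derivatives:
  f_x = -4*x*y - 6*x + 4*y + 6.
  f_y = -2*x**2 + 4*x + 6*y**2 + 14*y + 6.
Scan x_0 ∈ {−4, ..., 4}. For each x_0, f_y(x_0, y) is a polynomial in y; find its integer roots y ∈ {−4, ..., 4}, then test f_x and f at those candidates.
  x = -4: f_y(-4, y) = 6*y**2 + 14*y - 42; no integer root y with |y| ≤ 4.
  x = -3: f_y(-3, y) = 6*y**2 + 14*y - 24; no integer root y with |y| ≤ 4.
  x = -2: f_y(-2, y) = 6*y**2 + 14*y - 10; no integer root y with |y| ≤ 4.
  x = -1: f_y(-1, y) = 6*y**2 + 14*y; vanishes at y ∈ {0}. (-1, 0): f_x = 12 ≠ 0.
  x = 0: f_y(0, y) = 6*y**2 + 14*y + 6; no integer root y with |y| ≤ 4.
  x = 1: f_y(1, y) = 6*y**2 + 14*y + 8; vanishes at y ∈ {-1}. (1, -1): f_x = 0, f = 0 — SINGULAR.
  x = 2: f_y(2, y) = 6*y**2 + 14*y + 6; no integer root y with |y| ≤ 4.
  x = 3: f_y(3, y) = 6*y**2 + 14*y; vanishes at y ∈ {0}. (3, 0): f_x = -12 ≠ 0.
  x = 4: f_y(4, y) = 6*y**2 + 14*y - 10; no integer root y with |y| ≤ 4.
Only singular point on the grid: (1, -1).
Classify: substitute x = 1 + u, y = -1 + v and expand: f = -2*u**2*v - u**2 + 2*v**3 + v**2.
No constant or linear terms (consistent with a singular point). Quadratic part: -u**2 + v**2. Cubic part: -2*u**2*v + 2*v**3.
The quadratic part v**2 - u**2 = (v − u)(v + u) splits into two distinct linear factors, so there are two distinct tangent lines y − -1 = ±(x − 1) — this is a node (ordinary double point).
Classification: node.


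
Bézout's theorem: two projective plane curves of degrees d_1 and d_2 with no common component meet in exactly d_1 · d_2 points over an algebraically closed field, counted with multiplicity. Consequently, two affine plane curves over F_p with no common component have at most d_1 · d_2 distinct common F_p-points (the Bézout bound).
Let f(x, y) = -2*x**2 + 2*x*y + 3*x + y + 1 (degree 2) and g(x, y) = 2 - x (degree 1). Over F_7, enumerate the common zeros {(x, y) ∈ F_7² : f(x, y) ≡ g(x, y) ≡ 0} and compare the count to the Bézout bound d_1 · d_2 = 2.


Common zeros: {(2, 3)}; count = 1; Bézout bound = 2.

deg(f) = 2, deg(g) = 1, so Bézout bound = 2.
Scan x ∈ F_7. For each x, list the y ∈ F_7 with f(x, y) ≡ 0 and those with g(x, y) ≡ 0 (mod 7); the common zeros in that column are the intersection.
  x = 0: f ≡ 0 at y ∈ {6}; g ≡ 0 at y ∈ ∅; common: ∅.
  x = 1: f ≡ 0 at y ∈ {4}; g ≡ 0 at y ∈ ∅; common: ∅.
  x = 2: f ≡ 0 at y ∈ {3}; g ≡ 0 at y ∈ {0, 1, 2, 3, 4, 5, 6}; common: {3}.
  x = 3: f ≡ 0 at y ∈ ∅; g ≡ 0 at y ∈ ∅; common: ∅.
  x = 4: f ≡ 0 at y ∈ {6}; g ≡ 0 at y ∈ ∅; common: ∅.
  x = 5: f ≡ 0 at y ∈ {5}; g ≡ 0 at y ∈ ∅; common: ∅.
  x = 6: f ≡ 0 at y ∈ {3}; g ≡ 0 at y ∈ ∅; common: ∅.
Collecting: common zeros = {(2, 3)}, so the count is 1.
Comparison with the Bézout bound: 1 ≤ 2 = deg(f)·deg(g), as expected for curves with no common component (the affine F_7-count falls short of the bound because intersections may lie at infinity, over extension fields, or carry multiplicity).


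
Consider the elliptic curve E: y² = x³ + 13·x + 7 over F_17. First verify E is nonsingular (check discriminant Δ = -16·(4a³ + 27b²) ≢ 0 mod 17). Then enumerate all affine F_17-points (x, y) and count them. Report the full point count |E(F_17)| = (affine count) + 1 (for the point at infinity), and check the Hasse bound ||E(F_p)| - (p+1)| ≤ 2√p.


Affine points = {(1, 2), (1, 15), (4, 2), (4, 15), (7, 4), (7, 13), (10, 7), (10, 10), (11, 6), (11, 11), (12, 2), (12, 15), (14, 3), (14, 14)}; affine count = 14; |E(F_17)| = 15.

Discriminant check: Δ ∝ 4a³ + 27b² = 4·13³ + 27·7² = 4·2197 + 27·49 ≡ 13 (mod 17). Nonzero ⇒ E is nonsingular.
For each x ∈ F_17, compute rhs = x³ + 13·x + 7 mod 17, then count y ∈ F_17 with y² ≡ rhs.
  x = 0: rhs = 7, matching y values: none (0 points).
  x = 1: rhs = 4, matching y values: 2, 15 (2 points).
  x = 2: rhs = 7, matching y values: none (0 points).
  x = 3: rhs = 5, matching y values: none (0 points).
  x = 4: rhs = 4, matching y values: 2, 15 (2 points).
  x = 5: rhs = 10, matching y values: none (0 points).
  x = 6: rhs = 12, matching y values: none (0 points).
  x = 7: rhs = 16, matching y values: 4, 13 (2 points).
  x = 8: rhs = 11, matching y values: none (0 points).
  x = 9: rhs = 3, matching y values: none (0 points).
  x = 10: rhs = 15, matching y values: 7, 10 (2 points).
  x = 11: rhs = 2, matching y values: 6, 11 (2 points).
  x = 12: rhs = 4, matching y values: 2, 15 (2 points).
  x = 13: rhs = 10, matching y values: none (0 points).
  x = 14: rhs = 9, matching y values: 3, 14 (2 points).
  x = 15: rhs = 7, matching y values: none (0 points).
  x = 16: rhs = 10, matching y values: none (0 points).
Total affine count: 14.
Full point count |E(F_17)| = 14 + 1 = 15.
Hasse bound: |15 − (17+1)| = |-3| = 3 ≤ 2√17 ≈ 8.2462 ✓.


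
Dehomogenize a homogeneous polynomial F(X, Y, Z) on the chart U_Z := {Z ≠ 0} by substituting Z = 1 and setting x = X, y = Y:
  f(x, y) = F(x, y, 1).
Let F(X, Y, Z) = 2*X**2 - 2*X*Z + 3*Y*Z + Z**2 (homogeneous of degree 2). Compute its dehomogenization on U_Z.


f(x, y) = 2*x**2 - 2*x + 3*y + 1

On U_Z we set Z = 1. Each monomial c·X^i·Y^j·Z^k in F becomes c·x^i·y^j·1^k = c·x^i·y^j.
Substituting Z = 1: F(X, Y, 1) = 2*x**2 - 2*x + 3*y + 1.
Note: deg(f) ≤ deg(F) = 2; strict inequality happens when F is divisible by Z (lost terms).


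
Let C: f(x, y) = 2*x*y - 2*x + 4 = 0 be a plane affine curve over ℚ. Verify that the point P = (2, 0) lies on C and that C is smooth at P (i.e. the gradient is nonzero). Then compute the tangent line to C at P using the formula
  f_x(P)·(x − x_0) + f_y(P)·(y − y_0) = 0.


Tangent line at P: -2*x + 4*y + 4 = 0.

Step 1: f(2, 0) = 0, so P lies on C.
Step 2: partial derivatives
  f_x(x, y) = 2*y - 2, f_y(x, y) = 2*x.
  f_x(P) = -2, f_y(P) = 4 (gradient nonzero, so P is smooth).
Step 3: tangent line at P: -2·(x − 2) + 4·(y − 0) = 0.
Expanding: -2*x + 4*y + 4 = 0.


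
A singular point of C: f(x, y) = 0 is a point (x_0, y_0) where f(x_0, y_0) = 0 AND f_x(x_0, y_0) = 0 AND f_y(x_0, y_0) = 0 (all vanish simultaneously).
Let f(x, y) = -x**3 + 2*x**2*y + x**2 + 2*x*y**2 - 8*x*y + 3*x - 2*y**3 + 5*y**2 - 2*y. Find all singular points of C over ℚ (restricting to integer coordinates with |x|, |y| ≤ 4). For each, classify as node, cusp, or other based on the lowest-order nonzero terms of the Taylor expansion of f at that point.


Singular points: {(1, 1)}; classification: cusp.

Compute partial derivatives:
  f_x = -3*x**2 + 4*x*y + 2*x + 2*y**2 - 8*y + 3.
  f_y = 2*x**2 + 4*x*y - 8*x - 6*y**2 + 10*y - 2.
Scan x_0 ∈ {−4, ..., 4}. For each x_0, f_y(x_0, y) is a polynomial in y; find its integer roots y ∈ {−4, ..., 4}, then test f_x and f at those candidates.
  x = -4: f_y(-4, y) = -6*y**2 - 6*y + 62; no integer root y with |y| ≤ 4.
  x = -3: f_y(-3, y) = -6*y**2 - 2*y + 40; no integer root y with |y| ≤ 4.
  x = -2: f_y(-2, y) = -6*y**2 + 2*y + 22; no integer root y with |y| ≤ 4.
  x = -1: f_y(-1, y) = -6*y**2 + 6*y + 8; no integer root y with |y| ≤ 4.
  x = 0: f_y(0, y) = -6*y**2 + 10*y - 2; no integer root y with |y| ≤ 4.
  x = 1: f_y(1, y) = -6*y**2 + 14*y - 8; vanishes at y ∈ {1}. (1, 1): f_x = 0, f = 0 — SINGULAR.
  x = 2: f_y(2, y) = -6*y**2 + 18*y - 10; no integer root y with |y| ≤ 4.
  x = 3: f_y(3, y) = -6*y**2 + 22*y - 8; no integer root y with |y| ≤ 4.
  x = 4: f_y(4, y) = -6*y**2 + 26*y - 2; no integer root y with |y| ≤ 4.
Only singular point on the grid: (1, 1).
Classify: substitute x = 1 + u, y = 1 + v and expand: f = -u**3 + 2*u**2*v + 2*u*v**2 - 2*v**3 + v**2.
No constant or linear terms (consistent with a singular point). Quadratic part: v**2. Cubic part: -u**3 + 2*u**2*v + 2*u*v**2 - 2*v**3.
The quadratic part v**2 is a perfect square, so there is a single (double) tangent line v = 0, i.e. y = 1. Restricting the cubic part to that line (v = 0) leaves -u**3 ≠ 0, so f is not divisible by v and the branch is v² ≈ u**3 to lowest order — this is a cusp.
Classification: cusp.


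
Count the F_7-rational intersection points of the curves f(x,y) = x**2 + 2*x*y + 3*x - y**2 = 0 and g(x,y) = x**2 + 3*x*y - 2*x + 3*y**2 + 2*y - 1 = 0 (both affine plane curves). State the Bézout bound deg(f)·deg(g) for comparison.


Common zeros: {(4, 0)}; count = 1; Bézout bound = 4.

deg(f) = 2, deg(g) = 2, so Bézout bound = 4.
Scan x ∈ F_7. For each x, list the y ∈ F_7 with f(x, y) ≡ 0 and those with g(x, y) ≡ 0 (mod 7); the common zeros in that column are the intersection.
  x = 0: f ≡ 0 at y ∈ {0}; g ≡ 0 at y ∈ {5, 6}; common: ∅.
  x = 1: f ≡ 0 at y ∈ ∅; g ≡ 0 at y ∈ {5}; common: ∅.
  x = 2: f ≡ 0 at y ∈ {2}; g ≡ 0 at y ∈ ∅; common: ∅.
  x = 3: f ≡ 0 at y ∈ ∅; g ≡ 0 at y ∈ ∅; common: ∅.
  x = 4: f ≡ 0 at y ∈ {0, 1}; g ≡ 0 at y ∈ {0}; common: {0}.
  x = 5: f ≡ 0 at y ∈ {1, 2}; g ≡ 0 at y ∈ {0, 6}; common: ∅.
  x = 6: f ≡ 0 at y ∈ ∅; g ≡ 0 at y ∈ ∅; common: ∅.
Collecting: common zeros = {(4, 0)}, so the count is 1.
Comparison with the Bézout bound: 1 ≤ 4 = deg(f)·deg(g), as expected for curves with no common component (the affine F_7-count falls short of the bound because intersections may lie at infinity, over extension fields, or carry multiplicity).


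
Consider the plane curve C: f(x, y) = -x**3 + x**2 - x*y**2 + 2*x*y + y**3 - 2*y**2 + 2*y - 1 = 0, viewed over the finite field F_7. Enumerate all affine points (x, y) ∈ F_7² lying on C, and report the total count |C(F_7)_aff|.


Affine F_7-points: {(0, 1), (0, 3), (0, 5), (3, 5), (4, 0), (5, 5), (6, 4)}; count = 7.

For each of the 49 pairs (x, y) ∈ F_7², evaluate f(x, y) mod 7. Record the zeros.
  x = 0: [0↦6, 1↦0, 2↦3, 3↦0, 4↦4, 5↦0, 6↦1]  zeros at y ∈ {1, 3, 5}
  x = 1: [0↦6, 1↦1, 2↦3, 3↦4, 4↦3, 5↦6, 6↦5]  zeros at y ∈ ∅
  x = 2: [0↦2, 1↦5, 2↦6, 3↦4, 4↦5, 5↦1, 6↦5]  zeros at y ∈ ∅
  x = 3: [0↦2, 1↦6, 2↦6, 3↦1, 4↦4, 5↦0, 6↦2]  zeros at y ∈ {5}
  x = 4: [0↦0, 1↦5, 2↦4, 3↦3, 4↦1, 5↦4, 6↦4]  zeros at y ∈ {0}
  x = 5: [0↦4, 1↦3, 2↦1, 3↦4, 4↦4, 5↦0, 6↦5]  zeros at y ∈ {5}
  x = 6: [0↦1, 1↦1, 2↦5, 3↦5, 4↦0, 5↦3, 6↦6]  zeros at y ∈ {4}
Collecting zeros: affine points = {(0, 1), (0, 3), (0, 5), (3, 5), (4, 0), (5, 5), (6, 4)}.
Total count |C(F_7)_aff| = 7.


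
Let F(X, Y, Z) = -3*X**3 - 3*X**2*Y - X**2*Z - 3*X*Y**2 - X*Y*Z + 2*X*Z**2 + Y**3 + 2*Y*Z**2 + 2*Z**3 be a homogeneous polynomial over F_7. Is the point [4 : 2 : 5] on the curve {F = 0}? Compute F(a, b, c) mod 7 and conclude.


F(4,2,5) ≡ 4 (mod 7); P is NOT on the curve.

Evaluate F(4, 2, 5) term-by-term (mod 7).
  -3*X**3 ↦ -3·64·1·1 = -192
  -3*X**2*Y ↦ -3·16·2·1 = -96
  -X**2*Z ↦ -1·16·1·5 = -80
  -3*X*Y**2 ↦ -3·4·4·1 = -48
  -X*Y*Z ↦ -1·4·2·5 = -40
  2*X*Z**2 ↦ 2·4·1·25 = 200
  Y**3 ↦ 1·1·8·1 = 8
  2*Y*Z**2 ↦ 2·1·2·25 = 100
  2*Z**3 ↦ 2·1·1·125 = 250
Sum: F(4, 2, 5) = (-192) + (-96) + (-80) + (-48) + (-40) + (200) + (8) + (100) + (250) = 102.
Reducing mod 7: 102 ≡ 4 (mod 7).
Since F(a, b, c) ≡ 4 ≠ 0 (mod 7), P does NOT lie on the curve.


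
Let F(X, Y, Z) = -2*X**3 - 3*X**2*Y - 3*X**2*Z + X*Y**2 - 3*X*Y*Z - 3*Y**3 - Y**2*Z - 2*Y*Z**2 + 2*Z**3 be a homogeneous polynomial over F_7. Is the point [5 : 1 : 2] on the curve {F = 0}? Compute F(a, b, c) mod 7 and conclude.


F(5,1,2) ≡ 0 (mod 7); P is on the curve.

Evaluate F(5, 1, 2) term-by-term (mod 7).
  -2*X**3 ↦ -2·125·1·1 = -250
  -3*X**2*Y ↦ -3·25·1·1 = -75
  -3*X**2*Z ↦ -3·25·1·2 = -150
  X*Y**2 ↦ 1·5·1·1 = 5
  -3*X*Y*Z ↦ -3·5·1·2 = -30
  -3*Y**3 ↦ -3·1·1·1 = -3
  -Y**2*Z ↦ -1·1·1·2 = -2
  -2*Y*Z**2 ↦ -2·1·1·4 = -8
  2*Z**3 ↦ 2·1·1·8 = 16
Sum: F(5, 1, 2) = (-250) + (-75) + (-150) + (5) + (-30) + (-3) + (-2) + (-8) + (16) = -497.
Reducing mod 7: -497 ≡ 0 (mod 7).
Since F(a, b, c) ≡ 0 (mod 7), P lies on the curve.


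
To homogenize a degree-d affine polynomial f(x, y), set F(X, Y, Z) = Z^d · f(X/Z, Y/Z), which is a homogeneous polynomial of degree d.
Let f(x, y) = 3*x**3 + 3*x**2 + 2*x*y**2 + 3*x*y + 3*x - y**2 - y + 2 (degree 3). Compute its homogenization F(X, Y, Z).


F(X, Y, Z) = 3*X**3 + 3*X**2*Z + 2*X*Y**2 + 3*X*Y*Z + 3*X*Z**2 - Y**2*Z - Y*Z**2 + 2*Z**3

deg(f) = 3.
Substitute x = X/Z, y = Y/Z into f, then multiply by Z^3.
  monomial 3·x^3·y^0 ↦ 3·X^3·Y^0·Z^0.
  monomial 3·x^2·y^0 ↦ 3·X^2·Y^0·Z^1.
  monomial 2·x^1·y^2 ↦ 2·X^1·Y^2·Z^0.
  monomial 3·x^1·y^1 ↦ 3·X^1·Y^1·Z^1.
  monomial 3·x^1·y^0 ↦ 3·X^1·Y^0·Z^2.
  monomial -1·x^0·y^2 ↦ -1·X^0·Y^2·Z^1.
  monomial -1·x^0·y^1 ↦ -1·X^0·Y^1·Z^2.
  monomial 2·x^0·y^0 ↦ 2·X^0·Y^0·Z^3.
Collecting: F(X, Y, Z) = 3*X**3 + 3*X**2*Z + 2*X*Y**2 + 3*X*Y*Z + 3*X*Z**2 - Y**2*Z - Y*Z**2 + 2*Z**3.


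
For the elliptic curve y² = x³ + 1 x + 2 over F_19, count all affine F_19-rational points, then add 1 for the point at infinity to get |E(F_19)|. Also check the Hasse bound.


Affine points = {(1, 2), (1, 17), (8, 3), (8, 16), (10, 9), (10, 10), (14, 9), (14, 10), (17, 7), (17, 12), (18, 0)}; affine count = 11; |E(F_19)| = 12.

Discriminant check: Δ ∝ 4a³ + 27b² = 4·1³ + 27·2² = 4·1 + 27·4 ≡ 17 (mod 19). Nonzero ⇒ E is nonsingular.
For each x ∈ F_19, compute rhs = x³ + 1·x + 2 mod 19, then count y ∈ F_19 with y² ≡ rhs.
  x = 0: rhs = 2, matching y values: none (0 points).
  x = 1: rhs = 4, matching y values: 2, 17 (2 points).
  x = 2: rhs = 12, matching y values: none (0 points).
  x = 3: rhs = 13, matching y values: none (0 points).
  x = 4: rhs = 13, matching y values: none (0 points).
  x = 5: rhs = 18, matching y values: none (0 points).
  x = 6: rhs = 15, matching y values: none (0 points).
  x = 7: rhs = 10, matching y values: none (0 points).
  x = 8: rhs = 9, matching y values: 3, 16 (2 points).
  x = 9: rhs = 18, matching y values: none (0 points).
  x = 10: rhs = 5, matching y values: 9, 10 (2 points).
  x = 11: rhs = 14, matching y values: none (0 points).
  x = 12: rhs = 13, matching y values: none (0 points).
  x = 13: rhs = 8, matching y values: none (0 points).
  x = 14: rhs = 5, matching y values: 9, 10 (2 points).
  x = 15: rhs = 10, matching y values: none (0 points).
  x = 16: rhs = 10, matching y values: none (0 points).
  x = 17: rhs = 11, matching y values: 7, 12 (2 points).
  x = 18: rhs = 0, matching y values: 0 (1 points).
Total affine count: 11.
Full point count |E(F_19)| = 11 + 1 = 12.
Hasse bound: |12 − (19+1)| = |-8| = 8 ≤ 2√19 ≈ 8.7178 ✓.


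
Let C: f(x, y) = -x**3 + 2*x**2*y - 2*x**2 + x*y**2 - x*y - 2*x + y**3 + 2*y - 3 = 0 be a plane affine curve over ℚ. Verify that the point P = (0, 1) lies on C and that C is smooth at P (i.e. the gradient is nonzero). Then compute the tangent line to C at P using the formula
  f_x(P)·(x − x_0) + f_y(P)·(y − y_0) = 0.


Tangent line at P: -2*x + 5*y - 5 = 0.

Step 1: f(0, 1) = 0, so P lies on C.
Step 2: partial derivatives
  f_x(x, y) = -3*x**2 + 4*x*y - 4*x + y**2 - y - 2, f_y(x, y) = 2*x**2 + 2*x*y - x + 3*y**2 + 2.
  f_x(P) = -2, f_y(P) = 5 (gradient nonzero, so P is smooth).
Step 3: tangent line at P: -2·(x − 0) + 5·(y − 1) = 0.
Expanding: -2*x + 5*y - 5 = 0.


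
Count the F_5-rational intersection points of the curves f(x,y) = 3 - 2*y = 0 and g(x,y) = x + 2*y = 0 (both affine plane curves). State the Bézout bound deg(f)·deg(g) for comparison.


Common zeros: {(2, 4)}; count = 1; Bézout bound = 1.

deg(f) = 1, deg(g) = 1, so Bézout bound = 1.
Scan x ∈ F_5. For each x, list the y ∈ F_5 with f(x, y) ≡ 0 and those with g(x, y) ≡ 0 (mod 5); the common zeros in that column are the intersection.
  x = 0: f ≡ 0 at y ∈ {4}; g ≡ 0 at y ∈ {0}; common: ∅.
  x = 1: f ≡ 0 at y ∈ {4}; g ≡ 0 at y ∈ {2}; common: ∅.
  x = 2: f ≡ 0 at y ∈ {4}; g ≡ 0 at y ∈ {4}; common: {4}.
  x = 3: f ≡ 0 at y ∈ {4}; g ≡ 0 at y ∈ {1}; common: ∅.
  x = 4: f ≡ 0 at y ∈ {4}; g ≡ 0 at y ∈ {3}; common: ∅.
Collecting: common zeros = {(2, 4)}, so the count is 1.
Comparison with the Bézout bound: 1 ≤ 1 = deg(f)·deg(g), as expected for curves with no common component (the bound is attained).
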